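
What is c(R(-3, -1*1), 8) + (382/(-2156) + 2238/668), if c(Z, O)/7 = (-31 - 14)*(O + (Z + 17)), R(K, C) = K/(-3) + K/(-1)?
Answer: -821983133/90013 ≈ -9131.8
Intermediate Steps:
R(K, C) = -4*K/3 (R(K, C) = K*(-⅓) + K*(-1) = -K/3 - K = -4*K/3)
c(Z, O) = -5355 - 315*O - 315*Z (c(Z, O) = 7*((-31 - 14)*(O + (Z + 17))) = 7*(-45*(O + (17 + Z))) = 7*(-45*(17 + O + Z)) = 7*(-765 - 45*O - 45*Z) = -5355 - 315*O - 315*Z)
c(R(-3, -1*1), 8) + (382/(-2156) + 2238/668) = (-5355 - 315*8 - (-420)*(-3)) + (382/(-2156) + 2238/668) = (-5355 - 2520 - 315*4) + (382*(-1/2156) + 2238*(1/668)) = (-5355 - 2520 - 1260) + (-191/1078 + 1119/334) = -9135 + 285622/90013 = -821983133/90013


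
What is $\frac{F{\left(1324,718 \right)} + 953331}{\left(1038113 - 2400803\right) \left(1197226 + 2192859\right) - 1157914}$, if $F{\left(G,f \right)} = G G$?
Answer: $- \frac{2706307}{4619636086564} \approx -5.8583 \cdot 10^{-7}$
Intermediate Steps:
$F{\left(G,f \right)} = G^{2}$
$\frac{F{\left(1324,718 \right)} + 953331}{\left(1038113 - 2400803\right) \left(1197226 + 2192859\right) - 1157914} = \frac{1324^{2} + 953331}{\left(1038113 - 2400803\right) \left(1197226 + 2192859\right) - 1157914} = \frac{1752976 + 953331}{\left(-1362690\right) 3390085 - 1157914} = \frac{2706307}{-4619634928650 - 1157914} = \frac{2706307}{-4619636086564} = 2706307 \left(- \frac{1}{4619636086564}\right) = - \frac{2706307}{4619636086564}$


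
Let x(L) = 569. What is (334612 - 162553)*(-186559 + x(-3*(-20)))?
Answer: -32001253410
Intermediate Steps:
(334612 - 162553)*(-186559 + x(-3*(-20))) = (334612 - 162553)*(-186559 + 569) = 172059*(-185990) = -32001253410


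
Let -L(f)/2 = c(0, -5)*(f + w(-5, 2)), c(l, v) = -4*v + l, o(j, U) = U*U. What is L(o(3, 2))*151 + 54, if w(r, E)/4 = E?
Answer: -72426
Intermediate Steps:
o(j, U) = U²
w(r, E) = 4*E
c(l, v) = l - 4*v
L(f) = -320 - 40*f (L(f) = -2*(0 - 4*(-5))*(f + 4*2) = -2*(0 + 20)*(f + 8) = -40*(8 + f) = -2*(160 + 20*f) = -320 - 40*f)
L(o(3, 2))*151 + 54 = (-320 - 40*2²)*151 + 54 = (-320 - 40*4)*151 + 54 = (-320 - 160)*151 + 54 = -480*151 + 54 = -72480 + 54 = -72426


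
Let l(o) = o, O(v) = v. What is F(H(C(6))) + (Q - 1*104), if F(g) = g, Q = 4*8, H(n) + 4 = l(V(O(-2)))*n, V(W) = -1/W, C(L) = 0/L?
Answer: -76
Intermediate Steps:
C(L) = 0
H(n) = -4 + n/2 (H(n) = -4 + (-1/(-2))*n = -4 + (-1*(-½))*n = -4 + n/2)
Q = 32
F(H(C(6))) + (Q - 1*104) = (-4 + (½)*0) + (32 - 1*104) = (-4 + 0) + (32 - 104) = -4 - 72 = -76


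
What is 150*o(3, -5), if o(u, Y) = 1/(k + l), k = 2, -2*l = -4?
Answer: 75/2 ≈ 37.500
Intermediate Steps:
l = 2 (l = -½*(-4) = 2)
o(u, Y) = ¼ (o(u, Y) = 1/(2 + 2) = 1/4 = ¼)
150*o(3, -5) = 150*(¼) = 75/2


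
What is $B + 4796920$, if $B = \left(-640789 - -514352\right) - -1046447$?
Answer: $5716930$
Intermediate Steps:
$B = 920010$ ($B = \left(-640789 + 514352\right) + 1046447 = -126437 + 1046447 = 920010$)
$B + 4796920 = 920010 + 4796920 = 5716930$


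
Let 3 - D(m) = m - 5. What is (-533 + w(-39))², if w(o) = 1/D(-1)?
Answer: 23001616/81 ≈ 2.8397e+5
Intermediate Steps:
D(m) = 8 - m (D(m) = 3 - (m - 5) = 3 - (-5 + m) = 3 + (5 - m) = 8 - m)
w(o) = ⅑ (w(o) = 1/(8 - 1*(-1)) = 1/(8 + 1) = 1/9 = ⅑)
(-533 + w(-39))² = (-533 + ⅑)² = (-4796/9)² = 23001616/81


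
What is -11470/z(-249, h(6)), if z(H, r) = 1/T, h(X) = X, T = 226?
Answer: -2592220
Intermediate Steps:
z(H, r) = 1/226
-11470/z(-249, h(6)) = -11470/1/226 = -11470*226 = -2592220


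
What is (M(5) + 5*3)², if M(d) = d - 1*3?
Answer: 289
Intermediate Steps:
M(d) = -3 + d (M(d) = d - 3 = -3 + d)
(M(5) + 5*3)² = ((-3 + 5) + 5*3)² = (2 + 15)² = 17² = 289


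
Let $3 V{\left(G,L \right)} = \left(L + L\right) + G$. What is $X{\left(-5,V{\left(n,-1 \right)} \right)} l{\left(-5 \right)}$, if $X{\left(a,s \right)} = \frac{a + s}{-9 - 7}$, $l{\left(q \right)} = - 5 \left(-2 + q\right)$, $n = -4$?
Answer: $\frac{245}{16} \approx 15.313$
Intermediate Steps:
$l{\left(q \right)} = 10 - 5 q$
$V{\left(G,L \right)} = \frac{G}{3} + \frac{2 L}{3}$ ($V{\left(G,L \right)} = \frac{\left(L + L\right) + G}{3} = \frac{2 L + G}{3} = \frac{G + 2 L}{3} = \frac{G}{3} + \frac{2 L}{3}$)
$X{\left(a,s \right)} = - \frac{a}{16} - \frac{s}{16}$ ($X{\left(a,s \right)} = \frac{a + s}{-16} = \left(a + s\right) \left(- \frac{1}{16}\right) = - \frac{a}{16} - \frac{s}{16}$)
$X{\left(-5,V{\left(n,-1 \right)} \right)} l{\left(-5 \right)} = \left(\left(- \frac{1}{16}\right) \left(-5\right) - \frac{\frac{1}{3} \left(-4\right) + \frac{2}{3} \left(-1\right)}{16}\right) \left(10 - -25\right) = \left(\frac{5}{16} - \frac{- \frac{4}{3} - \frac{2}{3}}{16}\right) \left(10 + 25\right) = \left(\frac{5}{16} - - \frac{1}{8}\right) 35 = \left(\frac{5}{16} + \frac{1}{8}\right) 35 = \frac{7}{16} \cdot 35 = \frac{245}{16}$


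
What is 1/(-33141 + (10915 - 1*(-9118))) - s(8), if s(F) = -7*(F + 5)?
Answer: 1192827/13108 ≈ 91.000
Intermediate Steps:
s(F) = -35 - 7*F (s(F) = -7*(5 + F) = -35 - 7*F)
1/(-33141 + (10915 - 1*(-9118))) - s(8) = 1/(-33141 + (10915 - 1*(-9118))) - (-35 - 7*8) = 1/(-33141 + (10915 + 9118)) - (-35 - 56) = 1/(-33141 + 20033) - 1*(-91) = 1/(-13108) + 91 = -1/13108 + 91 = 1192827/13108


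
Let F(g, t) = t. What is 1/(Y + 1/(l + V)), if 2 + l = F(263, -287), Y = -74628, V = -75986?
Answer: -76275/5692250701 ≈ -1.3400e-5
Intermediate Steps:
l = -289 (l = -2 - 287 = -289)
1/(Y + 1/(l + V)) = 1/(-74628 + 1/(-289 - 75986)) = 1/(-74628 + 1/(-76275)) = 1/(-74628 - 1/76275) = 1/(-5692250701/76275) = -76275/5692250701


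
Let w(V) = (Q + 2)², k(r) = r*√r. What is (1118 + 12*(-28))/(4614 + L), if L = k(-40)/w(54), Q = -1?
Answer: 902037/5338249 + 15640*I*√10/5338249 ≈ 0.16898 + 0.0092648*I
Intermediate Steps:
k(r) = r^(3/2)
w(V) = 1 (w(V) = (-1 + 2)² = 1² = 1)
L = -80*I*√10 (L = (-40)^(3/2)/1 = -80*I*√10*1 = -80*I*√10 ≈ -252.98*I)
(1118 + 12*(-28))/(4614 + L) = (1118 + 12*(-28))/(4614 - 80*I*√10) = (1118 - 336)/(4614 - 80*I*√10) = 782/(4614 - 80*I*√10)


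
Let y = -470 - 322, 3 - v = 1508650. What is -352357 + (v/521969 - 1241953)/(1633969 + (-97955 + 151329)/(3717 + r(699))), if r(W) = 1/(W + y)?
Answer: -7420315963568264014049/21059039431717517 ≈ -3.5236e+5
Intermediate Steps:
v = -1508647 (v = 3 - 1*1508650 = 3 - 1508650 = -1508647)
y = -792
r(W) = 1/(-792 + W) (r(W) = 1/(W - 792) = 1/(-792 + W))
-352357 + (v/521969 - 1241953)/(1633969 + (-97955 + 151329)/(3717 + r(699))) = -352357 + (-1508647/521969 - 1241953)/(1633969 + (-97955 + 151329)/(3717 + 1/(-792 + 699))) = -352357 + (-1508647*1/521969 - 1241953)/(1633969 + 53374/(3717 + 1/(-93))) = -352357 + (-215521/74567 - 1241953)/(1633969 + 53374/(3717 - 1/93)) = -352357 - 92608924872/(74567*(1633969 + 53374/(345680/93))) = -352357 - 92608924872/(74567*(1633969 + 53374*(93/345680))) = -352357 - 92608924872/(74567*(1633969 + 2481891/172840)) = -352357 - 92608924872/(74567*282417683851/172840) = -352357 - 92608924872/74567*172840/282417683851 = -352357 - 16006526574876480/21059039431717517 = -7420315963568264014049/21059039431717517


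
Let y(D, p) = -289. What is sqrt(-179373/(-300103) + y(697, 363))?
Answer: I*sqrt(25974032890582)/300103 ≈ 16.982*I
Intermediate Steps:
sqrt(-179373/(-300103) + y(697, 363)) = sqrt(-179373/(-300103) - 289) = sqrt(-179373*(-1/300103) - 289) = sqrt(179373/300103 - 289) = sqrt(-86550394/300103) = I*sqrt(25974032890582)/300103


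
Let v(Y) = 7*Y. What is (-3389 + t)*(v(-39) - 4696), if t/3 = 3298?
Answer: -32323345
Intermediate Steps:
t = 9894 (t = 3*3298 = 9894)
(-3389 + t)*(v(-39) - 4696) = (-3389 + 9894)*(7*(-39) - 4696) = 6505*(-273 - 4696) = 6505*(-4969) = -32323345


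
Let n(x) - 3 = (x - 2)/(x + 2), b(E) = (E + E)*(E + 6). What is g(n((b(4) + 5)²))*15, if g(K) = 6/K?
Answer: 325215/14452 ≈ 22.503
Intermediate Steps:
b(E) = 2*E*(6 + E) (b(E) = (2*E)*(6 + E) = 2*E*(6 + E))
n(x) = 3 + (-2 + x)/(2 + x) (n(x) = 3 + (x - 2)/(x + 2) = 3 + (-2 + x)/(2 + x))
g(n((b(4) + 5)²))*15 = (6/((4*(1 + (2*4*(6 + 4) + 5)²)/(2 + (2*4*(6 + 4) + 5)²))))*15 = (6/((4*(1 + (2*4*10 + 5)²)/(2 + (2*4*10 + 5)²))))*15 = (6/((4*(1 + (80 + 5)²)/(2 + (80 + 5)²))))*15 = (6/((4*(1 + 85²)/(2 + 85²))))*15 = (6/((4*(1 + 7225)/(2 + 7225))))*15 = (6/((4*7226/7227)))*15 = (6/((4*(1/7227)*7226)))*15 = (6/(28904/7227))*15 = (6*(7227/28904))*15 = (21681/14452)*15 = 325215/14452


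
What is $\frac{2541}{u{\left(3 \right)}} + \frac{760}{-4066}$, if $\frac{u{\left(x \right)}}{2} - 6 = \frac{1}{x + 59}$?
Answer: $\frac{8421037}{39911} \approx 211.0$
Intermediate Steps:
$u{\left(x \right)} = 12 + \frac{2}{59 + x}$ ($u{\left(x \right)} = 12 + \frac{2}{x + 59} = 12 + \frac{2}{59 + x}$)
$\frac{2541}{u{\left(3 \right)}} + \frac{760}{-4066} = \frac{2541}{2 \frac{1}{59 + 3} \left(355 + 6 \cdot 3\right)} + \frac{760}{-4066} = \frac{2541}{2 \cdot \frac{1}{62} \left(355 + 18\right)} + 760 \left(- \frac{1}{4066}\right) = \frac{2541}{2 \cdot \frac{1}{62} \cdot 373} - \frac{20}{107} = \frac{2541}{\frac{373}{31}} - \frac{20}{107} = 2541 \cdot \frac{31}{373} - \frac{20}{107} = \frac{78771}{373} - \frac{20}{107} = \frac{8421037}{39911}$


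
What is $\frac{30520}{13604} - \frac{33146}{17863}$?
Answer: $\frac{23565144}{60752063} \approx 0.38789$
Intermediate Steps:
$\frac{30520}{13604} - \frac{33146}{17863} = 30520 \cdot \frac{1}{13604} - \frac{33146}{17863} = \frac{7630}{3401} - \frac{33146}{17863} = \frac{23565144}{60752063}$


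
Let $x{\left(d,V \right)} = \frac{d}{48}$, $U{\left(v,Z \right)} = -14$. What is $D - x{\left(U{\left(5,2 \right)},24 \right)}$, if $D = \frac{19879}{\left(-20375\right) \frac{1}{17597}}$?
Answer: $- \frac{8395315687}{489000} \approx -17168.0$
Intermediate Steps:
$D = - \frac{349810763}{20375}$ ($D = \frac{19879}{\left(-20375\right) \frac{1}{17597}} = \frac{19879}{- \frac{20375}{17597}} = 19879 \left(- \frac{17597}{20375}\right) = - \frac{349810763}{20375} \approx -17169.0$)
$x{\left(d,V \right)} = \frac{d}{48}$ ($x{\left(d,V \right)} = d \frac{1}{48} = \frac{d}{48}$)
$D - x{\left(U{\left(5,2 \right)},24 \right)} = - \frac{349810763}{20375} - \frac{1}{48} \left(-14\right) = - \frac{349810763}{20375} - - \frac{7}{24} = - \frac{349810763}{20375} + \frac{7}{24} = - \frac{8395315687}{489000}$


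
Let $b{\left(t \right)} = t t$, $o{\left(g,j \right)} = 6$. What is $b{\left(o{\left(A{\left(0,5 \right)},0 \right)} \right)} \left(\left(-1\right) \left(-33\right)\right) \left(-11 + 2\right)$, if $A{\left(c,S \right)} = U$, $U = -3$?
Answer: $-10692$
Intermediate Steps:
$A{\left(c,S \right)} = -3$
$b{\left(t \right)} = t^{2}$
$b{\left(o{\left(A{\left(0,5 \right)},0 \right)} \right)} \left(\left(-1\right) \left(-33\right)\right) \left(-11 + 2\right) = 6^{2} \left(\left(-1\right) \left(-33\right)\right) \left(-11 + 2\right) = 36 \cdot 33 \left(-9\right) = 1188 \left(-9\right) = -10692$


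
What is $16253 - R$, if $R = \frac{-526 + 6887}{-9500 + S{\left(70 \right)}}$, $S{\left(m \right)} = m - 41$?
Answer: $\frac{153938524}{9471} \approx 16254.0$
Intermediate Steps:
$S{\left(m \right)} = -41 + m$ ($S{\left(m \right)} = m - 41 = -41 + m$)
$R = - \frac{6361}{9471}$ ($R = \frac{-526 + 6887}{-9500 + \left(-41 + 70\right)} = \frac{6361}{-9500 + 29} = \frac{6361}{-9471} = 6361 \left(- \frac{1}{9471}\right) = - \frac{6361}{9471} \approx -0.67163$)
$16253 - R = 16253 - - \frac{6361}{9471} = 16253 + \frac{6361}{9471} = \frac{153938524}{9471}$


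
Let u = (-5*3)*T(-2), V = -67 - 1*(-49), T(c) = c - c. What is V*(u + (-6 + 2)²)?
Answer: -288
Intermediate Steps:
T(c) = 0
V = -18 (V = -67 + 49 = -18)
u = 0 (u = -5*3*0 = -15*0 = 0)
V*(u + (-6 + 2)²) = -18*(0 + (-6 + 2)²) = -18*(0 + (-4)²) = -18*(0 + 16) = -18*16 = -288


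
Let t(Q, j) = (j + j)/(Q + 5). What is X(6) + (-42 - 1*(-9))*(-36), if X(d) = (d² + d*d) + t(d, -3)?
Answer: 13854/11 ≈ 1259.5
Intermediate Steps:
t(Q, j) = 2*j/(5 + Q) (t(Q, j) = (2*j)/(5 + Q) = 2*j/(5 + Q))
X(d) = -6/(5 + d) + 2*d² (X(d) = (d² + d*d) + 2*(-3)/(5 + d) = (d² + d²) - 6/(5 + d) = 2*d² - 6/(5 + d) = -6/(5 + d) + 2*d²)
X(6) + (-42 - 1*(-9))*(-36) = 2*(-3 + 6²*(5 + 6))/(5 + 6) + (-42 - 1*(-9))*(-36) = 2*(-3 + 36*11)/11 + (-42 + 9)*(-36) = 2*(1/11)*(-3 + 396) - 33*(-36) = 2*(1/11)*393 + 1188 = 786/11 + 1188 = 13854/11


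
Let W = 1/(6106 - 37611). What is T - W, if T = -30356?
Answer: -956365779/31505 ≈ -30356.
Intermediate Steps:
W = -1/31505 (W = 1/(-31505) = -1/31505 ≈ -3.1741e-5)
T - W = -30356 - 1*(-1/31505) = -30356 + 1/31505 = -956365779/31505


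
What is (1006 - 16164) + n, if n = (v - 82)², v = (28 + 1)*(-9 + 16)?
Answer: -517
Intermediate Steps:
v = 203 (v = 29*7 = 203)
n = 14641 (n = (203 - 82)² = 121² = 14641)
(1006 - 16164) + n = (1006 - 16164) + 14641 = -15158 + 14641 = -517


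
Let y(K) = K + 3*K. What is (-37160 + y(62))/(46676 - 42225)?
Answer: -36912/4451 ≈ -8.2930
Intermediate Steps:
y(K) = 4*K
(-37160 + y(62))/(46676 - 42225) = (-37160 + 4*62)/(46676 - 42225) = (-37160 + 248)/4451 = -36912*1/4451 = -36912/4451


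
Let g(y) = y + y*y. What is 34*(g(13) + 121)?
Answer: 10302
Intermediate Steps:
g(y) = y + y²
34*(g(13) + 121) = 34*(13*(1 + 13) + 121) = 34*(13*14 + 121) = 34*(182 + 121) = 34*303 = 10302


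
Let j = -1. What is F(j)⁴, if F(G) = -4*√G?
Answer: 256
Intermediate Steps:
F(j)⁴ = (-4*I)⁴ = 256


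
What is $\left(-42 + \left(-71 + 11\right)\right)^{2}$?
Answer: $10404$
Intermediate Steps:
$\left(-42 + \left(-71 + 11\right)\right)^{2} = \left(-42 - 60\right)^{2} = \left(-102\right)^{2} = 10404$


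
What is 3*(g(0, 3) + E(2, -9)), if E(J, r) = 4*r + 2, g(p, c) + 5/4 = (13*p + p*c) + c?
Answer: -387/4 ≈ -96.750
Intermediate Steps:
g(p, c) = -5/4 + c + 13*p + c*p (g(p, c) = -5/4 + ((13*p + p*c) + c) = -5/4 + ((13*p + c*p) + c) = -5/4 + (c + 13*p + c*p) = -5/4 + c + 13*p + c*p)
E(J, r) = 2 + 4*r
3*(g(0, 3) + E(2, -9)) = 3*((-5/4 + 3 + 13*0 + 3*0) + (2 + 4*(-9))) = 3*((-5/4 + 3 + 0 + 0) + (2 - 36)) = 3*(7/4 - 34) = 3*(-129/4) = -387/4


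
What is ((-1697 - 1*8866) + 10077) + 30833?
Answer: 30347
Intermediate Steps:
((-1697 - 1*8866) + 10077) + 30833 = ((-1697 - 8866) + 10077) + 30833 = (-10563 + 10077) + 30833 = -486 + 30833 = 30347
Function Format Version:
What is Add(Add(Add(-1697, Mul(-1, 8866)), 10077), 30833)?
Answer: 30347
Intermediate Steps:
Add(Add(Add(-1697, Mul(-1, 8866)), 10077), 30833) = Add(Add(Add(-1697, -8866), 10077), 30833) = Add(Add(-10563, 10077), 30833) = Add(-486, 30833) = 30347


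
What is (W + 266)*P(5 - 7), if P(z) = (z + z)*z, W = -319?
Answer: -424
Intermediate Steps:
P(z) = 2*z² (P(z) = (2*z)*z = 2*z²)
(W + 266)*P(5 - 7) = (-319 + 266)*(2*(5 - 7)²) = -106*(-2)² = -106*4 = -53*8 = -424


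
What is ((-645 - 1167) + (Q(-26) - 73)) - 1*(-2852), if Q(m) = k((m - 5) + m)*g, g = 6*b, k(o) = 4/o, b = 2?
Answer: 18357/19 ≈ 966.16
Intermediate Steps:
g = 12 (g = 6*2 = 12)
Q(m) = 48/(-5 + 2*m) (Q(m) = (4/((m - 5) + m))*12 = (4/((-5 + m) + m))*12 = (4/(-5 + 2*m))*12 = 48/(-5 + 2*m))
((-645 - 1167) + (Q(-26) - 73)) - 1*(-2852) = ((-645 - 1167) + (48/(-5 + 2*(-26)) - 73)) - 1*(-2852) = (-1812 + (48/(-5 - 52) - 73)) + 2852 = (-1812 + (48/(-57) - 73)) + 2852 = (-1812 + (48*(-1/57) - 73)) + 2852 = (-1812 + (-16/19 - 73)) + 2852 = (-1812 - 1403/19) + 2852 = -35831/19 + 2852 = 18357/19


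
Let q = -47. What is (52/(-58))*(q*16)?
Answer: 19552/29 ≈ 674.21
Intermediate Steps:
(52/(-58))*(q*16) = (52/(-58))*(-47*16) = (52*(-1/58))*(-752) = -26/29*(-752) = 19552/29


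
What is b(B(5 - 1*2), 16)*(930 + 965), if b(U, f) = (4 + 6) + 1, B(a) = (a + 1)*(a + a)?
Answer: 20845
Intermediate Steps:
B(a) = 2*a*(1 + a) (B(a) = (1 + a)*(2*a) = 2*a*(1 + a))
b(U, f) = 11 (b(U, f) = 10 + 1 = 11)
b(B(5 - 1*2), 16)*(930 + 965) = 11*(930 + 965) = 11*1895 = 20845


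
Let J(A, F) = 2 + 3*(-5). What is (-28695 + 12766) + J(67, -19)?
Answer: -15942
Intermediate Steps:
J(A, F) = -13 (J(A, F) = 2 - 15 = -13)
(-28695 + 12766) + J(67, -19) = (-28695 + 12766) - 13 = -15929 - 13 = -15942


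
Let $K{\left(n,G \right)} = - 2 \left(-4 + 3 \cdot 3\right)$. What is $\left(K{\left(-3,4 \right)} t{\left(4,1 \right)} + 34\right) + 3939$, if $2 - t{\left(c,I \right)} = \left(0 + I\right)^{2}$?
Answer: $3963$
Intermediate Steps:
$K{\left(n,G \right)} = -10$ ($K{\left(n,G \right)} = - 2 \left(-4 + 9\right) = \left(-2\right) 5 = -10$)
$t{\left(c,I \right)} = 2 - I^{2}$ ($t{\left(c,I \right)} = 2 - \left(0 + I\right)^{2} = 2 - I^{2}$)
$\left(K{\left(-3,4 \right)} t{\left(4,1 \right)} + 34\right) + 3939 = \left(- 10 \left(2 - 1^{2}\right) + 34\right) + 3939 = \left(- 10 \left(2 - 1\right) + 34\right) + 3939 = \left(\left(-10\right) 1 + 34\right) + 3939 = \left(-10 + 34\right) + 3939 = 24 + 3939 = 3963$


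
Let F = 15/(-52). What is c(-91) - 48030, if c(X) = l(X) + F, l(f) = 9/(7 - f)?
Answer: -122380941/2548 ≈ -48030.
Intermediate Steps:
F = -15/52 (F = 15*(-1/52) = -15/52 ≈ -0.28846)
c(X) = -15/52 - 9/(-7 + X) (c(X) = -9/(-7 + X) - 15/52 = -15/52 - 9/(-7 + X))
c(-91) - 48030 = 3*(-121 - 5*(-91))/(52*(-7 - 91)) - 48030 = (3/52)*(-121 + 455)/(-98) - 48030 = (3/52)*(-1/98)*334 - 48030 = -501/2548 - 48030 = -122380941/2548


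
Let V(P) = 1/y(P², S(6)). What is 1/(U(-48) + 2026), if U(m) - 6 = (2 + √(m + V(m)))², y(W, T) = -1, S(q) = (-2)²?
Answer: 1987/3948953 - 28*I/3948953 ≈ 0.00050317 - 7.0905e-6*I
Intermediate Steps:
S(q) = 4
V(P) = -1 (V(P) = 1/(-1) = -1)
U(m) = 6 + (2 + √(-1 + m))² (U(m) = 6 + (2 + √(m - 1))² = 6 + (2 + √(-1 + m))²)
1/(U(-48) + 2026) = 1/((6 + (2 + √(-1 - 48))²) + 2026) = 1/((6 + (2 + √(-49))²) + 2026) = 1/((6 + (2 + 7*I)²) + 2026) = 1/(2032 + (2 + 7*I)²)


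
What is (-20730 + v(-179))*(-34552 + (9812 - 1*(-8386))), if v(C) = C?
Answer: 341945786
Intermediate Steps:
(-20730 + v(-179))*(-34552 + (9812 - 1*(-8386))) = (-20730 - 179)*(-34552 + (9812 - 1*(-8386))) = -20909*(-34552 + (9812 + 8386)) = -20909*(-34552 + 18198) = -20909*(-16354) = 341945786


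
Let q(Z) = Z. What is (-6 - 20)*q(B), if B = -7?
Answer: 182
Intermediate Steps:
(-6 - 20)*q(B) = (-6 - 20)*(-7) = -26*(-7) = 182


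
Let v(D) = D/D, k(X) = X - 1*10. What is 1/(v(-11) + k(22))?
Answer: 1/13 ≈ 0.076923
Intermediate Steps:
k(X) = -10 + X (k(X) = X - 10 = -10 + X)
v(D) = 1
1/(v(-11) + k(22)) = 1/(1 + (-10 + 22)) = 1/(1 + 12) = 1/13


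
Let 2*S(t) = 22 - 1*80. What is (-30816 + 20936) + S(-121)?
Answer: -9909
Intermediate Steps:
S(t) = -29 (S(t) = (22 - 1*80)/2 = (22 - 80)/2 = (1/2)*(-58) = -29)
(-30816 + 20936) + S(-121) = (-30816 + 20936) - 29 = -9880 - 29 = -9909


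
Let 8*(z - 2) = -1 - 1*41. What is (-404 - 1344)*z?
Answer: 5681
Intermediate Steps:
z = -13/4 (z = 2 + (-1 - 1*41)/8 = 2 + (-1 - 41)/8 = 2 + (⅛)*(-42) = 2 - 21/4 = -13/4 ≈ -3.2500)
(-404 - 1344)*z = (-404 - 1344)*(-13/4) = -1748*(-13/4) = 5681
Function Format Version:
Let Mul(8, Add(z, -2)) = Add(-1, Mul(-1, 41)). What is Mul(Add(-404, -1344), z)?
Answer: 5681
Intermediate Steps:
z = Rational(-13, 4) (z = Add(2, Mul(Rational(1, 8), Add(-1, Mul(-1, 41)))) = Add(2, Mul(Rational(1, 8), Add(-1, -41))) = Add(2, Mul(Rational(1, 8), -42)) = Add(2, Rational(-21, 4)) = Rational(-13, 4) ≈ -3.2500)
Mul(Add(-404, -1344), z) = Mul(Add(-404, -1344), Rational(-13, 4)) = Mul(-1748, Rational(-13, 4)) = 5681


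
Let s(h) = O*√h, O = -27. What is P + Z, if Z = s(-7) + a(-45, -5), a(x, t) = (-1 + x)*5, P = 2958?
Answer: 2728 - 27*I*√7 ≈ 2728.0 - 71.435*I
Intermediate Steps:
a(x, t) = -5 + 5*x
s(h) = -27*√h
Z = -230 - 27*I*√7 (Z = -27*I*√7 + (-5 + 5*(-45)) = -27*I*√7 + (-5 - 225) = -27*I*√7 - 230 = -230 - 27*I*√7 ≈ -230.0 - 71.435*I)
P + Z = 2958 + (-230 - 27*I*√7) = 2728 - 27*I*√7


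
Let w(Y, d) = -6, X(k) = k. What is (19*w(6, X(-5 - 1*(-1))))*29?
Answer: -3306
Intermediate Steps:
(19*w(6, X(-5 - 1*(-1))))*29 = (19*(-6))*29 = -114*29 = -3306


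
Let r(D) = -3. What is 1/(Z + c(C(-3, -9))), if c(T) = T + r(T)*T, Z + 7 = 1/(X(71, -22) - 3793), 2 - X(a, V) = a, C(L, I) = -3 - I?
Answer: -3862/73379 ≈ -0.052631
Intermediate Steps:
X(a, V) = 2 - a
Z = -27035/3862 (Z = -7 + 1/((2 - 1*71) - 3793) = -7 + 1/((2 - 71) - 3793) = -7 + 1/(-69 - 3793) = -7 + 1/(-3862) = -7 - 1/3862 = -27035/3862 ≈ -7.0003)
c(T) = -2*T (c(T) = T - 3*T = -2*T)
1/(Z + c(C(-3, -9))) = 1/(-27035/3862 - 2*(-3 - 1*(-9))) = 1/(-27035/3862 - 2*(-3 + 9)) = 1/(-27035/3862 - 2*6) = 1/(-27035/3862 - 12) = 1/(-73379/3862) = -3862/73379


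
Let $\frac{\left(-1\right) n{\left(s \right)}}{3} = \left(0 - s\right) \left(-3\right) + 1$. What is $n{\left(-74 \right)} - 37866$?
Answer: $-37203$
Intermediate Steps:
$n{\left(s \right)} = -3 - 9 s$ ($n{\left(s \right)} = - 3 \left(\left(0 - s\right) \left(-3\right) + 1\right) = - 3 \left(- s \left(-3\right) + 1\right) = - 3 \left(3 s + 1\right) = - 3 \left(1 + 3 s\right) = -3 - 9 s$)
$n{\left(-74 \right)} - 37866 = \left(-3 - -666\right) - 37866 = \left(-3 + 666\right) - 37866 = 663 - 37866 = -37203$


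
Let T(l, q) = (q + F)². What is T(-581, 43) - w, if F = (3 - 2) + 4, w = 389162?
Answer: -386858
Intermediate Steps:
F = 5 (F = 1 + 4 = 5)
T(l, q) = (5 + q)² (T(l, q) = (q + 5)² = (5 + q)²)
T(-581, 43) - w = (5 + 43)² - 1*389162 = 48² - 389162 = 2304 - 389162 = -386858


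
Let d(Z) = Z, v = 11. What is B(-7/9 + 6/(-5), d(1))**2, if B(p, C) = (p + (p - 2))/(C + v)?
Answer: 4489/18225 ≈ 0.24631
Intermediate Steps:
B(p, C) = (-2 + 2*p)/(11 + C) (B(p, C) = (p + (p - 2))/(C + 11) = (p + (-2 + p))/(11 + C) = (-2 + 2*p)/(11 + C))
B(-7/9 + 6/(-5), d(1))**2 = (2*(-1 + (-7/9 + 6/(-5)))/(11 + 1))**2 = (2*(-1 + (-7*1/9 + 6*(-1/5)))/12)**2 = (2*(1/12)*(-1 + (-7/9 - 6/5)))**2 = (2*(1/12)*(-1 - 89/45))**2 = (2*(1/12)*(-134/45))**2 = (-67/135)**2 = 4489/18225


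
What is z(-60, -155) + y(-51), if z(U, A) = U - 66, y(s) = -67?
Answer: -193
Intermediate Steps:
z(U, A) = -66 + U
z(-60, -155) + y(-51) = (-66 - 60) - 67 = -126 - 67 = -193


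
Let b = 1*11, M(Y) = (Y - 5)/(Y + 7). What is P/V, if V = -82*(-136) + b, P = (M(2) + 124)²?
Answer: 137641/100467 ≈ 1.3700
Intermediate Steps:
M(Y) = (-5 + Y)/(7 + Y)
P = 137641/9 (P = ((-5 + 2)/(7 + 2) + 124)² = (-3/9 + 124)² = ((⅑)*(-3) + 124)² = (-⅓ + 124)² = (371/3)² = 137641/9 ≈ 15293.)
b = 11
V = 11163 (V = -82*(-136) + 11 = 11152 + 11 = 11163)
P/V = (137641/9)/11163 = (137641/9)*(1/11163) = 137641/100467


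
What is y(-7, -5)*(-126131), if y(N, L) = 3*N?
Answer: 2648751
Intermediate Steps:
y(-7, -5)*(-126131) = (3*(-7))*(-126131) = -21*(-126131) = 2648751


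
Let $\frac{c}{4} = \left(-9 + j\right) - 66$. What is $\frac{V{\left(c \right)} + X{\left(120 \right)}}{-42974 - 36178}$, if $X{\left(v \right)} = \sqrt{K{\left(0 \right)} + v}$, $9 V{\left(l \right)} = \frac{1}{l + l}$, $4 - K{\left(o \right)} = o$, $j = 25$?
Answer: $\frac{1}{284947200} - \frac{\sqrt{31}}{39576} \approx -0.00014068$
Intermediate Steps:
$K{\left(o \right)} = 4 - o$
$c = -200$ ($c = 4 \left(\left(-9 + 25\right) - 66\right) = 4 \left(16 - 66\right) = 4 \left(-50\right) = -200$)
$V{\left(l \right)} = \frac{1}{18 l}$ ($V{\left(l \right)} = \frac{1}{9 \left(l + l\right)} = \frac{1}{9 \cdot 2 l} = \frac{\frac{1}{2} \frac{1}{l}}{9} = \frac{1}{18 l}$)
$X{\left(v \right)} = \sqrt{4 + v}$ ($X{\left(v \right)} = \sqrt{\left(4 - 0\right) + v} = \sqrt{\left(4 + 0\right) + v} = \sqrt{4 + v}$)
$\frac{V{\left(c \right)} + X{\left(120 \right)}}{-42974 - 36178} = \frac{\frac{1}{18 \left(-200\right)} + \sqrt{4 + 120}}{-42974 - 36178} = \frac{\frac{1}{18} \left(- \frac{1}{200}\right) + \sqrt{124}}{-79152} = \left(- \frac{1}{3600} + 2 \sqrt{31}\right) \left(- \frac{1}{79152}\right) = \frac{1}{284947200} - \frac{\sqrt{31}}{39576}$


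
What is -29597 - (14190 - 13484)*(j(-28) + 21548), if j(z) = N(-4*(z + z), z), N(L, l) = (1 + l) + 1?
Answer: -15224129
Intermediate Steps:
N(L, l) = 2 + l
j(z) = 2 + z
-29597 - (14190 - 13484)*(j(-28) + 21548) = -29597 - (14190 - 13484)*((2 - 28) + 21548) = -29597 - 706*(-26 + 21548) = -29597 - 706*21522 = -29597 - 1*15194532 = -29597 - 15194532 = -15224129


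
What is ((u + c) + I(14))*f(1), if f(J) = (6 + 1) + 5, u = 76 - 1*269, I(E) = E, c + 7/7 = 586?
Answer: 4872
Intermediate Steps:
c = 585 (c = -1 + 586 = 585)
u = -193 (u = 76 - 269 = -193)
f(J) = 12 (f(J) = 7 + 5 = 12)
((u + c) + I(14))*f(1) = ((-193 + 585) + 14)*12 = (392 + 14)*12 = 406*12 = 4872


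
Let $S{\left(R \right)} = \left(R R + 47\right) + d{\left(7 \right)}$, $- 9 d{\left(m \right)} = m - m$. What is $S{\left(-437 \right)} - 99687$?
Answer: $91329$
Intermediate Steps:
$d{\left(m \right)} = 0$ ($d{\left(m \right)} = - \frac{m - m}{9} = \left(- \frac{1}{9}\right) 0 = 0$)
$S{\left(R \right)} = 47 + R^{2}$ ($S{\left(R \right)} = \left(R R + 47\right) + 0 = \left(R^{2} + 47\right) + 0 = \left(47 + R^{2}\right) + 0 = 47 + R^{2}$)
$S{\left(-437 \right)} - 99687 = \left(47 + \left(-437\right)^{2}\right) - 99687 = \left(47 + 190969\right) - 99687 = 191016 - 99687 = 91329$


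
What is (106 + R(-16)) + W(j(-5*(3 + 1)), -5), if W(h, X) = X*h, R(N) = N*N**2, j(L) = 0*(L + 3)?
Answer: -3990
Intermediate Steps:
j(L) = 0 (j(L) = 0*(3 + L) = 0)
R(N) = N**3
(106 + R(-16)) + W(j(-5*(3 + 1)), -5) = (106 + (-16)**3) - 5*0 = (106 - 4096) + 0 = -3990 + 0 = -3990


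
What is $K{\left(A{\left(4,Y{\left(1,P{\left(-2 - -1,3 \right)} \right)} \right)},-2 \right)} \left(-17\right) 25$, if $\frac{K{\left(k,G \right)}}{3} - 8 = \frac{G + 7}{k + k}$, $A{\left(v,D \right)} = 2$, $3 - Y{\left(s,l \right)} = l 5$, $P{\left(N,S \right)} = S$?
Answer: $- \frac{47175}{4} \approx -11794.0$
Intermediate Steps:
$Y{\left(s,l \right)} = 3 - 5 l$ ($Y{\left(s,l \right)} = 3 - l 5 = 3 - 5 l$)
$K{\left(k,G \right)} = 24 + \frac{3 \left(7 + G\right)}{2 k}$ ($K{\left(k,G \right)} = 24 + 3 \frac{G + 7}{k + k} = 24 + 3 \frac{7 + G}{2 k} = 24 + \frac{3 \left(7 + G\right)}{2 k}$)
$K{\left(A{\left(4,Y{\left(1,P{\left(-2 - -1,3 \right)} \right)} \right)},-2 \right)} \left(-17\right) 25 = \frac{3 \left(7 - 2 + 16 \cdot 2\right)}{2 \cdot 2} \left(-17\right) 25 = \frac{3}{2} \cdot \frac{1}{2} \left(7 - 2 + 32\right) \left(-17\right) 25 = \frac{3}{2} \cdot \frac{1}{2} \cdot 37 \left(-17\right) 25 = \frac{111}{4} \left(-17\right) 25 = \left(- \frac{1887}{4}\right) 25 = - \frac{47175}{4}$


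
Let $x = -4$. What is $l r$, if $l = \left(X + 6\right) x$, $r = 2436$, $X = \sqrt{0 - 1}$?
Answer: $-58464 - 9744 i \approx -58464.0 - 9744.0 i$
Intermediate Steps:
$X = i$ ($X = \sqrt{-1} = i \approx 1.0 i$)
$l = -24 - 4 i$ ($l = \left(i + 6\right) \left(-4\right) = \left(6 + i\right) \left(-4\right) = -24 - 4 i \approx -24.0 - 4.0 i$)
$l r = \left(-24 - 4 i\right) 2436 = -58464 - 9744 i$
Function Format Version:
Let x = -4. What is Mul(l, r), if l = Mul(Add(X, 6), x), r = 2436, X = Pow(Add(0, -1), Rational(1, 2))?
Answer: Add(-58464, Mul(-9744, I)) ≈ Add(-58464., Mul(-9744.0, I))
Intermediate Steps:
X = I (X = Pow(-1, Rational(1, 2)) = I ≈ Mul(1.0000, I))
l = Add(-24, Mul(-4, I)) (l = Mul(Add(I, 6), -4) = Mul(Add(6, I), -4) = Add(-24, Mul(-4, I)) ≈ Add(-24.000, Mul(-4.0000, I)))
Mul(l, r) = Mul(Add(-24, Mul(-4, I)), 2436) = Add(-58464, Mul(-9744, I))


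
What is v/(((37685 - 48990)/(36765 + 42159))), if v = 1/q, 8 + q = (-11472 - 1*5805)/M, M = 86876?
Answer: 6856601424/8052381925 ≈ 0.85150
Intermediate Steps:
q = -712285/86876 (q = -8 + (-11472 - 1*5805)/86876 = -8 + (-11472 - 5805)*(1/86876) = -8 - 17277*1/86876 = -8 - 17277/86876 = -712285/86876 ≈ -8.1989)
v = -86876/712285 (v = 1/(-712285/86876) = -86876/712285 ≈ -0.12197)
v/(((37685 - 48990)/(36765 + 42159))) = -86876*(36765 + 42159)/(37685 - 48990)/712285 = -86876/(712285*((-11305/78924))) = -86876/(712285*((-11305*1/78924))) = -86876/(712285*(-11305/78924)) = -86876/712285*(-78924/11305) = 6856601424/8052381925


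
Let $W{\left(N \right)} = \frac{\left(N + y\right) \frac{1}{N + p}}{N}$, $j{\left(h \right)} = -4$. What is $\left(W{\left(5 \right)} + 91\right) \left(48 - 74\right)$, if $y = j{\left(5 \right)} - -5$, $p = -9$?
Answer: $- \frac{11791}{5} \approx -2358.2$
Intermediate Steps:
$y = 1$ ($y = -4 - -5 = -4 + 5 = 1$)
$W{\left(N \right)} = \frac{1 + N}{N \left(-9 + N\right)}$ ($W{\left(N \right)} = \frac{\left(N + 1\right) \frac{1}{N - 9}}{N} = \frac{\left(1 + N\right) \frac{1}{-9 + N}}{N} = \frac{\frac{1}{-9 + N} \left(1 + N\right)}{N} = \frac{1 + N}{N \left(-9 + N\right)}$)
$\left(W{\left(5 \right)} + 91\right) \left(48 - 74\right) = \left(\frac{1 + 5}{5 \left(-9 + 5\right)} + 91\right) \left(48 - 74\right) = \left(\frac{1}{5} \frac{1}{-4} \cdot 6 + 91\right) \left(-26\right) = \left(\frac{1}{5} \left(- \frac{1}{4}\right) 6 + 91\right) \left(-26\right) = \left(- \frac{3}{10} + 91\right) \left(-26\right) = \frac{907}{10} \left(-26\right) = - \frac{11791}{5}$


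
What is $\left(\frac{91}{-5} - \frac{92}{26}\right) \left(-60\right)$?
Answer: $\frac{16956}{13} \approx 1304.3$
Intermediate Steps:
$\left(\frac{91}{-5} - \frac{92}{26}\right) \left(-60\right) = \left(91 \left(- \frac{1}{5}\right) - \frac{46}{13}\right) \left(-60\right) = \left(- \frac{91}{5} - \frac{46}{13}\right) \left(-60\right) = \left(- \frac{1413}{65}\right) \left(-60\right) = \frac{16956}{13}$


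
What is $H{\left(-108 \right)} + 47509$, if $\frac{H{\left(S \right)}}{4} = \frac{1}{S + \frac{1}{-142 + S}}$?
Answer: $\frac{1282789509}{27001} \approx 47509.0$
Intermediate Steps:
$H{\left(S \right)} = \frac{4}{S + \frac{1}{-142 + S}}$
$H{\left(-108 \right)} + 47509 = \frac{4 \left(-142 - 108\right)}{1 + \left(-108\right)^{2} - -15336} + 47509 = 4 \frac{1}{1 + 11664 + 15336} \left(-250\right) + 47509 = 4 \cdot \frac{1}{27001} \left(-250\right) + 47509 = - \frac{1000}{27001} + 47509 = \frac{1282789509}{27001}$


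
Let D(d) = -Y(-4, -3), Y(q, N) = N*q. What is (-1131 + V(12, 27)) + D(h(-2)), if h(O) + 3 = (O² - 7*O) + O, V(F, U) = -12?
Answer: -1155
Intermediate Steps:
h(O) = -3 + O² - 6*O (h(O) = -3 + ((O² - 7*O) + O) = -3 + (O² - 6*O) = -3 + O² - 6*O)
D(d) = -12 (D(d) = -(-3)*(-4) = -1*12 = -12)
(-1131 + V(12, 27)) + D(h(-2)) = (-1131 - 12) - 12 = -1143 - 12 = -1155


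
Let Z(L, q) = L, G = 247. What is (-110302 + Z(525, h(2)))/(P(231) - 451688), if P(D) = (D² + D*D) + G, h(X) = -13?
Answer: 109777/344719 ≈ 0.31845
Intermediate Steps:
P(D) = 247 + 2*D² (P(D) = (D² + D*D) + 247 = (D² + D²) + 247 = 2*D² + 247 = 247 + 2*D²)
(-110302 + Z(525, h(2)))/(P(231) - 451688) = (-110302 + 525)/((247 + 2*231²) - 451688) = -109777/((247 + 2*53361) - 451688) = -109777/((247 + 106722) - 451688) = -109777/(106969 - 451688) = -109777/(-344719) = -109777*(-1/344719) = 109777/344719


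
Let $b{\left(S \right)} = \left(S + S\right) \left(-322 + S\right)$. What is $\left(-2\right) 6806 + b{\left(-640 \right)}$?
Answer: $1217748$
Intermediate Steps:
$b{\left(S \right)} = 2 S \left(-322 + S\right)$
$\left(-2\right) 6806 + b{\left(-640 \right)} = \left(-2\right) 6806 + 2 \left(-640\right) \left(-322 - 640\right) = -13612 + 2 \left(-640\right) \left(-962\right) = -13612 + 1231360 = 1217748$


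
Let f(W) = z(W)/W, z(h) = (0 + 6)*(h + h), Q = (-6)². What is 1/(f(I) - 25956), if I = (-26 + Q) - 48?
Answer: -1/25944 ≈ -3.8545e-5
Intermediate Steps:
Q = 36
z(h) = 12*h (z(h) = 6*(2*h) = 12*h)
I = -38 (I = (-26 + 36) - 48 = 10 - 48 = -38)
f(W) = 12 (f(W) = (12*W)/W = 12)
1/(f(I) - 25956) = 1/(12 - 25956) = 1/(-25944) = -1/25944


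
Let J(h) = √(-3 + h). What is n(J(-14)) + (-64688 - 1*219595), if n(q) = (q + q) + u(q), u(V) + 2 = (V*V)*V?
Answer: -284285 - 15*I*√17 ≈ -2.8429e+5 - 61.847*I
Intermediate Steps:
u(V) = -2 + V³ (u(V) = -2 + (V*V)*V = -2 + V²*V = -2 + V³)
n(q) = -2 + q³ + 2*q (n(q) = (q + q) + (-2 + q³) = 2*q + (-2 + q³) = -2 + q³ + 2*q)
n(J(-14)) + (-64688 - 1*219595) = (-2 + (√(-3 - 14))³ + 2*√(-3 - 14)) + (-64688 - 1*219595) = (-2 + (√(-17))³ + 2*√(-17)) + (-64688 - 219595) = (-2 + (I*√17)³ + 2*(I*√17)) - 284283 = (-2 - 17*I*√17 + 2*I*√17) - 284283 = (-2 - 15*I*√17) - 284283 = -284285 - 15*I*√17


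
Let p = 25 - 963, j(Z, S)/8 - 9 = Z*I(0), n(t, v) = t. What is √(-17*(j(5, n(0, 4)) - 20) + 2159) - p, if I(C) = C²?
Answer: 938 + 5*√51 ≈ 973.71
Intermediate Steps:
j(Z, S) = 72 (j(Z, S) = 72 + 8*(Z*0²) = 72 + 8*(Z*0) = 72 + 8*0 = 72 + 0 = 72)
p = -938
√(-17*(j(5, n(0, 4)) - 20) + 2159) - p = √(-17*(72 - 20) + 2159) - 1*(-938) = √(-17*52 + 2159) + 938 = √(-884 + 2159) + 938 = √1275 + 938 = 5*√51 + 938 = 938 + 5*√51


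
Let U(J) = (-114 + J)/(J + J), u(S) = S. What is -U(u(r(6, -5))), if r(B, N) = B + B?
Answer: 17/4 ≈ 4.2500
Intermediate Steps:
r(B, N) = 2*B
U(J) = (-114 + J)/(2*J) (U(J) = (-114 + J)/((2*J)) = (-114 + J)*(1/(2*J)) = (-114 + J)/(2*J))
-U(u(r(6, -5))) = -(-114 + 2*6)/(2*(2*6)) = -(-114 + 12)/(2*12) = -(-102)/(2*12) = -1*(-17/4) = 17/4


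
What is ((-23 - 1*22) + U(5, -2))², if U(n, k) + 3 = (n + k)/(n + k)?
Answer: 2209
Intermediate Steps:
U(n, k) = -2 (U(n, k) = -3 + (n + k)/(n + k) = -3 + (k + n)/(k + n) = -3 + 1 = -2)
((-23 - 1*22) + U(5, -2))² = ((-23 - 1*22) - 2)² = ((-23 - 22) - 2)² = (-45 - 2)² = (-47)² = 2209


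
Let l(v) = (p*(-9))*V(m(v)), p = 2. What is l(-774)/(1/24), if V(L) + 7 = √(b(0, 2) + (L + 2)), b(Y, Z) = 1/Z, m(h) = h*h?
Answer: 3024 - 216*√2396314 ≈ -3.3134e+5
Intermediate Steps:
m(h) = h²
V(L) = -7 + √(5/2 + L) (V(L) = -7 + √(1/2 + (L + 2)) = -7 + √(½ + (2 + L)) = -7 + √(5/2 + L))
l(v) = 126 - 9*√(10 + 4*v²) (l(v) = (2*(-9))*(-7 + √(10 + 4*v²)/2) = -18*(-7 + √(10 + 4*v²)/2) = 126 - 9*√(10 + 4*v²))
l(-774)/(1/24) = (126 - 9*√(10 + 4*(-774)²))/(1/24) = (126 - 9*√(10 + 4*599076))/(1/24) = (126 - 9*√(10 + 2396304))*24 = (126 - 9*√2396314)*24 = 3024 - 216*√2396314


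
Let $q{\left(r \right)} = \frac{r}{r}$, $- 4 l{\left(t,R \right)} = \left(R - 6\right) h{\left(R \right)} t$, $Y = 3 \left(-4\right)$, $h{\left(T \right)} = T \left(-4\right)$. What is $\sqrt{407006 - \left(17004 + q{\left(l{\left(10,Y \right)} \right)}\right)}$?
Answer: $\sqrt{390001} \approx 624.5$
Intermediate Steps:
$h{\left(T \right)} = - 4 T$
$Y = -12$
$l{\left(t,R \right)} = R t \left(-6 + R\right)$ ($l{\left(t,R \right)} = - \frac{\left(R - 6\right) \left(- 4 R\right) t}{4} = - \frac{\left(-6 + R\right) \left(- 4 R\right) t}{4} = - \frac{- 4 R \left(-6 + R\right) t}{4} = - \frac{\left(-4\right) R t \left(-6 + R\right)}{4} = R t \left(-6 + R\right)$)
$q{\left(r \right)} = 1$
$\sqrt{407006 - \left(17004 + q{\left(l{\left(10,Y \right)} \right)}\right)} = \sqrt{407006 - 17005} = \sqrt{390001}$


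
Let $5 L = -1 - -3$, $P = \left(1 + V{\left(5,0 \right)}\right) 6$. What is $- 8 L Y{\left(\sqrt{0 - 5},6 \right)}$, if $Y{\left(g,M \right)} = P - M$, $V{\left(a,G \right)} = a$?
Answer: $-96$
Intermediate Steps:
$P = 36$ ($P = \left(1 + 5\right) 6 = 6 \cdot 6 = 36$)
$Y{\left(g,M \right)} = 36 - M$
$L = \frac{2}{5}$ ($L = \frac{-1 - -3}{5} = \frac{-1 + 3}{5} = \frac{1}{5} \cdot 2 = \frac{2}{5} \approx 0.4$)
$- 8 L Y{\left(\sqrt{0 - 5},6 \right)} = \left(-8\right) \frac{2}{5} \left(36 - 6\right) = - \frac{16 \left(36 - 6\right)}{5} = \left(- \frac{16}{5}\right) 30 = -96$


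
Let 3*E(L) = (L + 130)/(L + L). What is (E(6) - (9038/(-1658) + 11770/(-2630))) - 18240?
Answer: -35764421332/1962243 ≈ -18226.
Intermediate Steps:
E(L) = (130 + L)/(6*L) (E(L) = ((L + 130)/(L + L))/3 = ((130 + L)/((2*L)))/3 = ((130 + L)*(1/(2*L)))/3 = ((130 + L)/(2*L))/3 = (130 + L)/(6*L))
(E(6) - (9038/(-1658) + 11770/(-2630))) - 18240 = ((⅙)*(130 + 6)/6 - (9038/(-1658) + 11770/(-2630))) - 18240 = ((⅙)*(⅙)*136 - (9038*(-1/1658) + 11770*(-1/2630))) - 18240 = (34/9 - (-4519/829 - 1177/263)) - 18240 = (34/9 - 1*(-2164230/218027)) - 18240 = (34/9 + 2164230/218027) - 18240 = 26890988/1962243 - 18240 = -35764421332/1962243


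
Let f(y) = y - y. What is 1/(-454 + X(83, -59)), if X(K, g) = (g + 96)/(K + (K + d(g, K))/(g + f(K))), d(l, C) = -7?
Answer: -4821/2186551 ≈ -0.0022048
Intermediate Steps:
f(y) = 0
X(K, g) = (96 + g)/(K + (-7 + K)/g) (X(K, g) = (g + 96)/(K + (K - 7)/(g + 0)) = (96 + g)/(K + (-7 + K)/g))
1/(-454 + X(83, -59)) = 1/(-454 - 59*(96 - 59)/(-7 + 83 + 83*(-59))) = 1/(-454 - 59*37/(-7 + 83 - 4897)) = 1/(-454 - 59*37/(-4821)) = 1/(-454 - 59*(-1/4821)*37) = 1/(-454 + 2183/4821) = 1/(-2186551/4821) = -4821/2186551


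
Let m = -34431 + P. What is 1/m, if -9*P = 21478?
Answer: -9/331357 ≈ -2.7161e-5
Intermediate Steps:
P = -21478/9 (P = -1/9*21478 = -21478/9 ≈ -2386.4)
m = -331357/9 (m = -34431 - 21478/9 = -331357/9 ≈ -36817.)
1/m = 1/(-331357/9) = -9/331357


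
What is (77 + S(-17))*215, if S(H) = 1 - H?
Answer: 20425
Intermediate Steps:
(77 + S(-17))*215 = (77 + (1 - 1*(-17)))*215 = (77 + (1 + 17))*215 = (77 + 18)*215 = 95*215 = 20425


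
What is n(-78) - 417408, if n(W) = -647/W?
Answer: -32557177/78 ≈ -4.1740e+5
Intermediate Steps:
n(-78) - 417408 = -647/(-78) - 417408 = -647*(-1/78) - 417408 = 647/78 - 417408 = -32557177/78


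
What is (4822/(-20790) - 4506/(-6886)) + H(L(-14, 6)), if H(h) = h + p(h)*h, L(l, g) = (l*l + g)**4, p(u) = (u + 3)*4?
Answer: 36077777759165585442076762/3253635 ≈ 1.1088e+19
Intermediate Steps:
p(u) = 12 + 4*u (p(u) = (3 + u)*4 = 12 + 4*u)
L(l, g) = (g + l**2)**4 (L(l, g) = (l**2 + g)**4 = (g + l**2)**4)
H(h) = h + h*(12 + 4*h) (H(h) = h + (12 + 4*h)*h = h + h*(12 + 4*h))
(4822/(-20790) - 4506/(-6886)) + H(L(-14, 6)) = (4822/(-20790) - 4506/(-6886)) + (6 + (-14)**2)**4*(13 + 4*(6 + (-14)**2)**4) = (4822*(-1/20790) - 4506*(-1/6886)) + (6 + 196)**4*(13 + 4*(6 + 196)**4) = (-2411/10395 + 2253/3443) + 202**4*(13 + 4*202**4) = 1374442/3253635 + 1664966416*(13 + 4*1664966416) = 1374442/3253635 + 1664966416*(13 + 6659865664) = 1374442/3253635 + 1664966416*6659865677 = 1374442/3253635 + 11088452687276103632 = 36077777759165585442076762/3253635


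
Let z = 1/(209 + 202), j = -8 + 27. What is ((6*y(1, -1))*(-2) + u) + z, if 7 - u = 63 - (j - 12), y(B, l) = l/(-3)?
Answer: -21782/411 ≈ -52.998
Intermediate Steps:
y(B, l) = -l/3 (y(B, l) = l*(-⅓) = -l/3)
j = 19
z = 1/411 ≈ 0.0024331
u = -49 (u = 7 - (63 - (19 - 12)) = 7 - (63 - 1*7) = 7 - (63 - 7) = 7 - 1*56 = 7 - 56 = -49)
((6*y(1, -1))*(-2) + u) + z = ((6*(-⅓*(-1)))*(-2) - 49) + 1/411 = ((6*(⅓))*(-2) - 49) + 1/411 = (2*(-2) - 49) + 1/411 = (-4 - 49) + 1/411 = -53 + 1/411 = -21782/411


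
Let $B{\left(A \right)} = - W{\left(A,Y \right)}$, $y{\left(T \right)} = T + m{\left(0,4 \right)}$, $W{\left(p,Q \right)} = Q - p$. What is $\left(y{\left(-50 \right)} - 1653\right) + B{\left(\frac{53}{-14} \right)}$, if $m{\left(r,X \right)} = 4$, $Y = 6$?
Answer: $- \frac{23923}{14} \approx -1708.8$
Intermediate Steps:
$y{\left(T \right)} = 4 + T$ ($y{\left(T \right)} = T + 4 = 4 + T$)
$B{\left(A \right)} = -6 + A$ ($B{\left(A \right)} = - (6 - A) = -6 + A$)
$\left(y{\left(-50 \right)} - 1653\right) + B{\left(\frac{53}{-14} \right)} = \left(\left(4 - 50\right) - 1653\right) - \left(6 - \frac{53}{-14}\right) = \left(-46 - 1653\right) + \left(-6 + 53 \left(- \frac{1}{14}\right)\right) = -1699 - \frac{137}{14} = - \frac{23923}{14}$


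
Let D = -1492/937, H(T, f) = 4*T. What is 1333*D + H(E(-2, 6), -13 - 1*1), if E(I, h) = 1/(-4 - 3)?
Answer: -13925600/6559 ≈ -2123.1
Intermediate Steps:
E(I, h) = -1/7 (E(I, h) = 1/(-7) = -1/7)
D = -1492/937 (D = -1492*1/937 = -1492/937 ≈ -1.5923)
1333*D + H(E(-2, 6), -13 - 1*1) = 1333*(-1492/937) + 4*(-1/7) = -1988836/937 - 4/7 = -13925600/6559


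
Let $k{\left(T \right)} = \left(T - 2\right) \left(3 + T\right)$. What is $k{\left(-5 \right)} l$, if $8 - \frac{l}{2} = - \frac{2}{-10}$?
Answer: $\frac{1092}{5} \approx 218.4$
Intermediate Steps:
$k{\left(T \right)} = \left(-2 + T\right) \left(3 + T\right)$
$l = \frac{78}{5}$ ($l = 16 - 2 \left(- \frac{2}{-10}\right) = 16 - 2 \left(\left(-2\right) \left(- \frac{1}{10}\right)\right) = 16 - \frac{2}{5} = \frac{78}{5} \approx 15.6$)
$k{\left(-5 \right)} l = \left(-6 - 5 + \left(-5\right)^{2}\right) \frac{78}{5} = \left(-6 - 5 + 25\right) \frac{78}{5} = 14 \cdot \frac{78}{5} = \frac{1092}{5}$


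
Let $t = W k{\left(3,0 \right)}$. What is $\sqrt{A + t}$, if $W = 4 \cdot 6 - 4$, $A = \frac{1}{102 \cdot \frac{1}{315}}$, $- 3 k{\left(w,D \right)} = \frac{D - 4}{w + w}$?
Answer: $\frac{\sqrt{78370}}{102} \approx 2.7446$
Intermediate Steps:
$k{\left(w,D \right)} = - \frac{-4 + D}{6 w}$ ($k{\left(w,D \right)} = - \frac{\left(D - 4\right) \frac{1}{w + w}}{3} = - \frac{\left(-4 + D\right) \frac{1}{2 w}}{3} = - \frac{\frac{1}{2} \frac{1}{w} \left(-4 + D\right)}{3} = - \frac{-4 + D}{6 w}$)
$A = \frac{105}{34}$ ($A = \frac{1}{102 \cdot \frac{1}{315}} = \frac{1}{\frac{34}{105}} = \frac{105}{34} \approx 3.0882$)
$W = 20$ ($W = 24 - 4 = 20$)
$t = \frac{40}{9}$ ($t = 20 \frac{4 - 0}{6 \cdot 3} = 20 \cdot \frac{1}{6} \cdot \frac{1}{3} \left(4 + 0\right) = 20 \cdot \frac{1}{6} \cdot \frac{1}{3} \cdot 4 = 20 \cdot \frac{2}{9} = \frac{40}{9} \approx 4.4444$)
$\sqrt{A + t} = \sqrt{\frac{105}{34} + \frac{40}{9}} = \sqrt{\frac{2305}{306}} = \frac{\sqrt{78370}}{102}$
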